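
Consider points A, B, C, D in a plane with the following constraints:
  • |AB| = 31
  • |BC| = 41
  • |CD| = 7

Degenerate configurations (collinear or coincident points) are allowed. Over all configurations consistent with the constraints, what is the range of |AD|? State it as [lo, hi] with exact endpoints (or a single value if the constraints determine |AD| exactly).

|AB| ∈ {31}
|BC| ∈ {41}
|CD| ∈ {7}
|AC| ∈ [10, 72]
|BD| ∈ [34, 48]
|AD| ∈ [3, 79]

|AD| ∈ [3, 79]  (≈ [3.0000, 79.0000])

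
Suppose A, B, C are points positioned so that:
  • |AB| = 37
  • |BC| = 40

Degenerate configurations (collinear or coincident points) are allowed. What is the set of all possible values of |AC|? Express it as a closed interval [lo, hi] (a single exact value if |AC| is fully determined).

|AC| ∈ [3, 77]  (≈ [3.0000, 77.0000])

|AB| ∈ {37}
|BC| ∈ {40}
|AC| ∈ [3, 77]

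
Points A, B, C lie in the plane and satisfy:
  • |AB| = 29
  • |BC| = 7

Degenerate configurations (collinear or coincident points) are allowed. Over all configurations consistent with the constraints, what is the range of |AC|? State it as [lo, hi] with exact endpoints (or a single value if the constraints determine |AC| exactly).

|AC| ∈ [22, 36]  (≈ [22.0000, 36.0000])

|AB| ∈ {29}
|BC| ∈ {7}
|AC| ∈ [22, 36]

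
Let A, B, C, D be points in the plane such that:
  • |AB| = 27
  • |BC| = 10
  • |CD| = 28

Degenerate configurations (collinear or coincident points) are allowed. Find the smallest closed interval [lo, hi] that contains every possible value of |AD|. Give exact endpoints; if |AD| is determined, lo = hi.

|AD| ∈ [0, 65]  (≈ [0.0000, 65.0000])

|AB| ∈ {27}
|BC| ∈ {10}
|CD| ∈ {28}
|AC| ∈ [17, 37]
|BD| ∈ [18, 38]
|AD| ∈ [0, 65]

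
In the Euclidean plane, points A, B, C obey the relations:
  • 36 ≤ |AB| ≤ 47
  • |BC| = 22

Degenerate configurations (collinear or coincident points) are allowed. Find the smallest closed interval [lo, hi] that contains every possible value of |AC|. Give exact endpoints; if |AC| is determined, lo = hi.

|AB| ∈ [36, 47]
|BC| ∈ {22}
|AC| ∈ [14, 69]

|AC| ∈ [14, 69]  (≈ [14.0000, 69.0000])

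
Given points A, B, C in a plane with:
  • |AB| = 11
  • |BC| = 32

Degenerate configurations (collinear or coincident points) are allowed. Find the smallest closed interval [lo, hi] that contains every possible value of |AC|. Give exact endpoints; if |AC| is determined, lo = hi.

|AB| ∈ {11}
|BC| ∈ {32}
|AC| ∈ [21, 43]

|AC| ∈ [21, 43]  (≈ [21.0000, 43.0000])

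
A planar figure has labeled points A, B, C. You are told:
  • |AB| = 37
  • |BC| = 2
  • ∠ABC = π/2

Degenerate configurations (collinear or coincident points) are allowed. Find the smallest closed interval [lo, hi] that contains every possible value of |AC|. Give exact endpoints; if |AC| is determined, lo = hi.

|AB| ∈ {37}
|BC| ∈ {2}
|AC| ∈ {√(1373)}

|AC| = √(1373)  (≈ 37.0540)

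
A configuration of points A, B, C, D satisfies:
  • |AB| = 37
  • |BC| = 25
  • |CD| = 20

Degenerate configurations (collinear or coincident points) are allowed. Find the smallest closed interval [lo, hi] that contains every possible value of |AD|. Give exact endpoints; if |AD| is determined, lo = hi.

|AD| ∈ [0, 82]  (≈ [0.0000, 82.0000])

|AB| ∈ {37}
|BC| ∈ {25}
|CD| ∈ {20}
|AC| ∈ [12, 62]
|BD| ∈ [5, 45]
|AD| ∈ [0, 82]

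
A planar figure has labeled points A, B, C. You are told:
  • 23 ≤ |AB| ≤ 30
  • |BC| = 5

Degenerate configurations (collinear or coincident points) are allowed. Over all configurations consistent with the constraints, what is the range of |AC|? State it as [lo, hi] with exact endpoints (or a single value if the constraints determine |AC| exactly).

|AC| ∈ [18, 35]  (≈ [18.0000, 35.0000])

|AB| ∈ [23, 30]
|BC| ∈ {5}
|AC| ∈ [18, 35]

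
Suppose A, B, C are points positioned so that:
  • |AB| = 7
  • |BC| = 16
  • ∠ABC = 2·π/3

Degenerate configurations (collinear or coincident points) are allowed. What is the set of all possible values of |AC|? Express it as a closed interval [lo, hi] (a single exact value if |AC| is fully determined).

|AC| = √(417)  (≈ 20.4206)

|AB| ∈ {7}
|BC| ∈ {16}
|AC| ∈ {√(417)}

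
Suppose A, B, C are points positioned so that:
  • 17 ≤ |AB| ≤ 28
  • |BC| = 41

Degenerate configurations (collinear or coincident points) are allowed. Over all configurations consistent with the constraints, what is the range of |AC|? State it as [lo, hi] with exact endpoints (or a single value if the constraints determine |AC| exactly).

|AB| ∈ [17, 28]
|BC| ∈ {41}
|AC| ∈ [13, 69]

|AC| ∈ [13, 69]  (≈ [13.0000, 69.0000])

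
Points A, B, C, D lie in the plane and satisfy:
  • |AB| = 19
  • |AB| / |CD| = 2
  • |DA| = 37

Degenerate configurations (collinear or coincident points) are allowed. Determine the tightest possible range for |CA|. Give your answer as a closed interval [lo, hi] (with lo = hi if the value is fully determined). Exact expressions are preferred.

|CA| ∈ [55/2, 93/2]  (≈ [27.5000, 46.5000])

|AB| ∈ {19}
|AD| ∈ {37}
|CD| ∈ {19/2}
|BD| ∈ [18, 56]
|AC| ∈ [55/2, 93/2]
|BC| ∈ [17/2, 131/2]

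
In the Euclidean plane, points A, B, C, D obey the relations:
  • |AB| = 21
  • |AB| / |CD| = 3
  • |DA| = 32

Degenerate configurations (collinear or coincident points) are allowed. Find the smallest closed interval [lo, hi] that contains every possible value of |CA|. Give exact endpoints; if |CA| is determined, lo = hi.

|CA| ∈ [25, 39]  (≈ [25.0000, 39.0000])

|AB| ∈ {21}
|AD| ∈ {32}
|CD| ∈ {7}
|BD| ∈ [11, 53]
|AC| ∈ [25, 39]
|BC| ∈ [4, 60]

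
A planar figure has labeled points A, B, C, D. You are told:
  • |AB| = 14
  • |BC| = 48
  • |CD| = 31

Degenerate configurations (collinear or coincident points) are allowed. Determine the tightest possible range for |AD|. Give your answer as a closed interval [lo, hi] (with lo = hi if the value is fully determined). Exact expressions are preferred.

|AD| ∈ [3, 93]  (≈ [3.0000, 93.0000])

|AB| ∈ {14}
|BC| ∈ {48}
|CD| ∈ {31}
|AC| ∈ [34, 62]
|BD| ∈ [17, 79]
|AD| ∈ [3, 93]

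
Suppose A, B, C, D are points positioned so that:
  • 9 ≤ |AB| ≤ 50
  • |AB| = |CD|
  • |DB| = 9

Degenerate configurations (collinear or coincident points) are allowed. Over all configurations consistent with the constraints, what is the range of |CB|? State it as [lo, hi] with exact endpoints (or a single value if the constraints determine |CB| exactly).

|CB| ∈ [0, 59]  (≈ [0.0000, 59.0000])

|AB| ∈ [9, 50]
|BD| ∈ {9}
|CD| ∈ [9, 50]
|AD| ∈ [0, 59]
|BC| ∈ [0, 59]
|AC| ∈ [0, 109]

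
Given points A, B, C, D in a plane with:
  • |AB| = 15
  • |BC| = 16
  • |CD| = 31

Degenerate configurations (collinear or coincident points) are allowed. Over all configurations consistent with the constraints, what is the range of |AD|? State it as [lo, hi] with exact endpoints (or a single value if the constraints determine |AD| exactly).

|AD| ∈ [0, 62]  (≈ [0.0000, 62.0000])

|AB| ∈ {15}
|BC| ∈ {16}
|CD| ∈ {31}
|AC| ∈ [1, 31]
|BD| ∈ [15, 47]
|AD| ∈ [0, 62]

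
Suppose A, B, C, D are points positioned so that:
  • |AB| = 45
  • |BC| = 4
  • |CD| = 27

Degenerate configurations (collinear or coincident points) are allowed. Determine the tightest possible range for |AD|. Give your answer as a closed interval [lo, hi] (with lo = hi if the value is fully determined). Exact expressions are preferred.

|AD| ∈ [14, 76]  (≈ [14.0000, 76.0000])

|AB| ∈ {45}
|BC| ∈ {4}
|CD| ∈ {27}
|AC| ∈ [41, 49]
|BD| ∈ [23, 31]
|AD| ∈ [14, 76]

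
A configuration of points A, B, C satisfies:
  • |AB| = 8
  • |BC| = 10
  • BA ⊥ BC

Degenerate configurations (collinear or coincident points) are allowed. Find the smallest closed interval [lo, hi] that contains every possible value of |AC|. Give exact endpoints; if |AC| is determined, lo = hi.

|AC| = 2·√(41)  (≈ 12.8062)

|AB| ∈ {8}
|BC| ∈ {10}
|AC| ∈ {2·√(41)}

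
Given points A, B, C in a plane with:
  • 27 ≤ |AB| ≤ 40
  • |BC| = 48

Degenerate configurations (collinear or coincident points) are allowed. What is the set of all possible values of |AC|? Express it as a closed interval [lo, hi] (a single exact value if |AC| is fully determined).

|AC| ∈ [8, 88]  (≈ [8.0000, 88.0000])

|AB| ∈ [27, 40]
|BC| ∈ {48}
|AC| ∈ [8, 88]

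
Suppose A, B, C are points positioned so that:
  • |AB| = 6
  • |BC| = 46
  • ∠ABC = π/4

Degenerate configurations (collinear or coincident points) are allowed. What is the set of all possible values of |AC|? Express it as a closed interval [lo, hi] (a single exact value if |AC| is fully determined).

|AC| = 2·√(538 - 69·√(2))  (≈ 41.9723)

|AB| ∈ {6}
|BC| ∈ {46}
|AC| ∈ {2·√(538 - 69·√(2))}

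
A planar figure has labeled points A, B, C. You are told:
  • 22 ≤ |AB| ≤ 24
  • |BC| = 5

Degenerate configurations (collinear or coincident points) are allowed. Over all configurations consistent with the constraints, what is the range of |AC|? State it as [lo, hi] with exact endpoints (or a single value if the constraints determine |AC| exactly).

|AC| ∈ [17, 29]  (≈ [17.0000, 29.0000])

|AB| ∈ [22, 24]
|BC| ∈ {5}
|AC| ∈ [17, 29]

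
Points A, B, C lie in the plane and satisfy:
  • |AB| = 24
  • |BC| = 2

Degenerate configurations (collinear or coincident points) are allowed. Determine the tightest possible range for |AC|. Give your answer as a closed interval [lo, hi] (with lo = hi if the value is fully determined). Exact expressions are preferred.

|AC| ∈ [22, 26]  (≈ [22.0000, 26.0000])

|AB| ∈ {24}
|BC| ∈ {2}
|AC| ∈ [22, 26]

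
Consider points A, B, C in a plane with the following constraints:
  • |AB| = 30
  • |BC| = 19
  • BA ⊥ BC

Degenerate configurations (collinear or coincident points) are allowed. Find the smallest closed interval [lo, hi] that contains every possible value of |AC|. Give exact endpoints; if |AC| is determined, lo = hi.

|AB| ∈ {30}
|BC| ∈ {19}
|AC| ∈ {√(1261)}

|AC| = √(1261)  (≈ 35.5106)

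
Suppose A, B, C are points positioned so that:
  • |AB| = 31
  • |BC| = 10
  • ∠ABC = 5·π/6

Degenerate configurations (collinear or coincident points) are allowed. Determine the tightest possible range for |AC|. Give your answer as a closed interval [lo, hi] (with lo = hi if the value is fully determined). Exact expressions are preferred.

|AC| = √(310·√(3) + 1061)  (≈ 39.9742)

|AB| ∈ {31}
|BC| ∈ {10}
|AC| ∈ {√(310·√(3) + 1061)}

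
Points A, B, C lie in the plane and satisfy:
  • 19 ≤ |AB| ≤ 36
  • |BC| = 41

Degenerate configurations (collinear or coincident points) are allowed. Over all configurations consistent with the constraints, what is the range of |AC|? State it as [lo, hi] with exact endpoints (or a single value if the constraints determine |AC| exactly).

|AC| ∈ [5, 77]  (≈ [5.0000, 77.0000])

|AB| ∈ [19, 36]
|BC| ∈ {41}
|AC| ∈ [5, 77]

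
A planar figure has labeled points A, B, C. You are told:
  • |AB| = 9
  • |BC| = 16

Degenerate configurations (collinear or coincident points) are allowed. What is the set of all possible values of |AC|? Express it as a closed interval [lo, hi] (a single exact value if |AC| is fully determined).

|AC| ∈ [7, 25]  (≈ [7.0000, 25.0000])

|AB| ∈ {9}
|BC| ∈ {16}
|AC| ∈ [7, 25]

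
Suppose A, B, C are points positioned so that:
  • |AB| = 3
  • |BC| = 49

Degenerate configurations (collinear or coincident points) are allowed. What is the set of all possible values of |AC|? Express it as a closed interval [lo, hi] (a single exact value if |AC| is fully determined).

|AC| ∈ [46, 52]  (≈ [46.0000, 52.0000])

|AB| ∈ {3}
|BC| ∈ {49}
|AC| ∈ [46, 52]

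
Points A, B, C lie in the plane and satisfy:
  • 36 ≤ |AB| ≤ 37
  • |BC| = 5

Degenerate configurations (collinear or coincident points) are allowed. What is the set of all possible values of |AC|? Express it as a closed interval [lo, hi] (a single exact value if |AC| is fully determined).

|AB| ∈ [36, 37]
|BC| ∈ {5}
|AC| ∈ [31, 42]

|AC| ∈ [31, 42]  (≈ [31.0000, 42.0000])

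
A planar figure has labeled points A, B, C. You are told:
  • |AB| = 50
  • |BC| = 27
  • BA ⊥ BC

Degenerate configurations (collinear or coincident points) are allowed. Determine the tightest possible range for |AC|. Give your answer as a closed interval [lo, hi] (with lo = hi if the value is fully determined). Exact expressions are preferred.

|AB| ∈ {50}
|BC| ∈ {27}
|AC| ∈ {√(3229)}

|AC| = √(3229)  (≈ 56.8243)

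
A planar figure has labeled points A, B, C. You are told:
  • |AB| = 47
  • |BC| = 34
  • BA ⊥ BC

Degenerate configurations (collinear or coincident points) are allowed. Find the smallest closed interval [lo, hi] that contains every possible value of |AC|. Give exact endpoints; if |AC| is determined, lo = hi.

|AB| ∈ {47}
|BC| ∈ {34}
|AC| ∈ {√(3365)}

|AC| = √(3365)  (≈ 58.0086)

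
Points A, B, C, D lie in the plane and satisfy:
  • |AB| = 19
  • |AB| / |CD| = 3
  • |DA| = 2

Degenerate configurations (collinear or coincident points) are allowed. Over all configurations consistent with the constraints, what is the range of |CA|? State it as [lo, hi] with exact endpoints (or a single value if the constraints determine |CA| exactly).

|AB| ∈ {19}
|AD| ∈ {2}
|CD| ∈ {19/3}
|BD| ∈ [17, 21]
|AC| ∈ [13/3, 25/3]
|BC| ∈ [32/3, 82/3]

|CA| ∈ [13/3, 25/3]  (≈ [4.3333, 8.3333])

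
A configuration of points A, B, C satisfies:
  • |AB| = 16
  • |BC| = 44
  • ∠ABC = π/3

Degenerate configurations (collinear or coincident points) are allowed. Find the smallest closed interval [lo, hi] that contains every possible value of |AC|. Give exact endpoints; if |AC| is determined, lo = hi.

|AB| ∈ {16}
|BC| ∈ {44}
|AC| ∈ {4·√(93)}

|AC| = 4·√(93)  (≈ 38.5746)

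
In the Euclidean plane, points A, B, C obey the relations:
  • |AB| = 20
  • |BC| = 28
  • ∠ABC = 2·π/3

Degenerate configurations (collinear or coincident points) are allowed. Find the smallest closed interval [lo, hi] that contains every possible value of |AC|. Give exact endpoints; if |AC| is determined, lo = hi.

|AC| = 4·√(109)  (≈ 41.7612)

|AB| ∈ {20}
|BC| ∈ {28}
|AC| ∈ {4·√(109)}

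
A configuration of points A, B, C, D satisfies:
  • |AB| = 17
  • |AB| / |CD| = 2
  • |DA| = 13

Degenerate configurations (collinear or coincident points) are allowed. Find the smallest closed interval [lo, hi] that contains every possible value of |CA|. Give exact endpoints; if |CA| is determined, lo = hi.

|AB| ∈ {17}
|AD| ∈ {13}
|CD| ∈ {17/2}
|BD| ∈ [4, 30]
|AC| ∈ [9/2, 43/2]
|BC| ∈ [0, 77/2]

|CA| ∈ [9/2, 43/2]  (≈ [4.5000, 21.5000])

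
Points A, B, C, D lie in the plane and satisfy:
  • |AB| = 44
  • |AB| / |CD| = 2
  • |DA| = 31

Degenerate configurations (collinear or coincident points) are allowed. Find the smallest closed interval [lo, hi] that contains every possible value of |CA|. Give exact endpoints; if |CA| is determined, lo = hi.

|AB| ∈ {44}
|AD| ∈ {31}
|CD| ∈ {22}
|BD| ∈ [13, 75]
|AC| ∈ [9, 53]
|BC| ∈ [0, 97]

|CA| ∈ [9, 53]  (≈ [9.0000, 53.0000])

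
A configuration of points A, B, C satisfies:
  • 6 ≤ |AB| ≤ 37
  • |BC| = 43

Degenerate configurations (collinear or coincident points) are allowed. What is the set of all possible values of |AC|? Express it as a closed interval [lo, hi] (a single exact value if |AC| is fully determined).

|AC| ∈ [6, 80]  (≈ [6.0000, 80.0000])

|AB| ∈ [6, 37]
|BC| ∈ {43}
|AC| ∈ [6, 80]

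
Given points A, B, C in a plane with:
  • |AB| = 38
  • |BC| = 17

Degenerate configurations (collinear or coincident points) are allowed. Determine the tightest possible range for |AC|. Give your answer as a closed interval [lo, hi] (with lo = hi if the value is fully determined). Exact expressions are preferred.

|AB| ∈ {38}
|BC| ∈ {17}
|AC| ∈ [21, 55]

|AC| ∈ [21, 55]  (≈ [21.0000, 55.0000])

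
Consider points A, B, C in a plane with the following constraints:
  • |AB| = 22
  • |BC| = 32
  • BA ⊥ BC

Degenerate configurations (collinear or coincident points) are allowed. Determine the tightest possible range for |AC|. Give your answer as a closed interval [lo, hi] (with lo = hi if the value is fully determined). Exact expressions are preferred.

|AC| = 2·√(377)  (≈ 38.8330)

|AB| ∈ {22}
|BC| ∈ {32}
|AC| ∈ {2·√(377)}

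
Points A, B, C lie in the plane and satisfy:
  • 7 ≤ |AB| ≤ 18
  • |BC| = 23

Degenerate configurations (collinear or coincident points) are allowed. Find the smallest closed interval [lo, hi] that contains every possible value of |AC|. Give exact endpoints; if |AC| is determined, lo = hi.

|AC| ∈ [5, 41]  (≈ [5.0000, 41.0000])

|AB| ∈ [7, 18]
|BC| ∈ {23}
|AC| ∈ [5, 41]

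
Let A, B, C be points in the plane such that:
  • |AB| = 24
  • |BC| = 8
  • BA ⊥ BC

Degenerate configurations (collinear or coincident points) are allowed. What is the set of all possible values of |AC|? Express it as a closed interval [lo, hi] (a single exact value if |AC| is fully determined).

|AC| = 8·√(10)  (≈ 25.2982)

|AB| ∈ {24}
|BC| ∈ {8}
|AC| ∈ {8·√(10)}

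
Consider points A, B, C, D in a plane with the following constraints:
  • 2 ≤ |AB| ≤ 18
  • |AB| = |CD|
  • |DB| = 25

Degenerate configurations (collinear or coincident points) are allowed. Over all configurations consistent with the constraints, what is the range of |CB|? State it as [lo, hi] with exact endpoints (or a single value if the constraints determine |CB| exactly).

|AB| ∈ [2, 18]
|BD| ∈ {25}
|CD| ∈ [2, 18]
|AD| ∈ [7, 43]
|BC| ∈ [7, 43]
|AC| ∈ [0, 61]

|CB| ∈ [7, 43]  (≈ [7.0000, 43.0000])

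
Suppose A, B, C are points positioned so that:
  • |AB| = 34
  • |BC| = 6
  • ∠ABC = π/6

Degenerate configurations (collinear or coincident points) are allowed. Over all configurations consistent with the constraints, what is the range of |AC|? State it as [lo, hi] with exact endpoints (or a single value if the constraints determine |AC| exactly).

|AC| = 2·√(298 - 51·√(3))  (≈ 28.9597)

|AB| ∈ {34}
|BC| ∈ {6}
|AC| ∈ {2·√(298 - 51·√(3))}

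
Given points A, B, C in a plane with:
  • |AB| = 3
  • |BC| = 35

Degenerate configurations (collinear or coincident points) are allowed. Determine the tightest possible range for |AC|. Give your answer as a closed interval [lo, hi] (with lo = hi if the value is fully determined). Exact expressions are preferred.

|AB| ∈ {3}
|BC| ∈ {35}
|AC| ∈ [32, 38]

|AC| ∈ [32, 38]  (≈ [32.0000, 38.0000])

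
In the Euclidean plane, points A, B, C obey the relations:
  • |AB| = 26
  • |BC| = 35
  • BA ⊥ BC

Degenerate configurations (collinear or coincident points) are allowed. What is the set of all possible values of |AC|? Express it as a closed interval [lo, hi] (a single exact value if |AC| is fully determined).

|AC| = √(1901)  (≈ 43.6005)

|AB| ∈ {26}
|BC| ∈ {35}
|AC| ∈ {√(1901)}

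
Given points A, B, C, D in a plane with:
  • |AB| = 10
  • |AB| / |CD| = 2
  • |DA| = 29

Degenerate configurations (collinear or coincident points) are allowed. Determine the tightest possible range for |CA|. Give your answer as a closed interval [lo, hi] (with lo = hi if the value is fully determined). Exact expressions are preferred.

|CA| ∈ [24, 34]  (≈ [24.0000, 34.0000])

|AB| ∈ {10}
|AD| ∈ {29}
|CD| ∈ {5}
|BD| ∈ [19, 39]
|AC| ∈ [24, 34]
|BC| ∈ [14, 44]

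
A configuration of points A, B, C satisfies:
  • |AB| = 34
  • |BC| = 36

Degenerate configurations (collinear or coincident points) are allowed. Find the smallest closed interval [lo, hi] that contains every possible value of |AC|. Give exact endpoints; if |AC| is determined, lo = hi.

|AB| ∈ {34}
|BC| ∈ {36}
|AC| ∈ [2, 70]

|AC| ∈ [2, 70]  (≈ [2.0000, 70.0000])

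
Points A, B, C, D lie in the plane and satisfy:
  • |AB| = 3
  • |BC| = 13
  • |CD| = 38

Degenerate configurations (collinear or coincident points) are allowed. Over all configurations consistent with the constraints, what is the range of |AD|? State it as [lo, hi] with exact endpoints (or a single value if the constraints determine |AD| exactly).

|AD| ∈ [22, 54]  (≈ [22.0000, 54.0000])

|AB| ∈ {3}
|BC| ∈ {13}
|CD| ∈ {38}
|AC| ∈ [10, 16]
|BD| ∈ [25, 51]
|AD| ∈ [22, 54]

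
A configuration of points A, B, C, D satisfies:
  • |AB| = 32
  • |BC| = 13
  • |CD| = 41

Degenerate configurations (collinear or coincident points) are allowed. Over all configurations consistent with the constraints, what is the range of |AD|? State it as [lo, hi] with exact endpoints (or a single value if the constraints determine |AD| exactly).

|AB| ∈ {32}
|BC| ∈ {13}
|CD| ∈ {41}
|AC| ∈ [19, 45]
|BD| ∈ [28, 54]
|AD| ∈ [0, 86]

|AD| ∈ [0, 86]  (≈ [0.0000, 86.0000])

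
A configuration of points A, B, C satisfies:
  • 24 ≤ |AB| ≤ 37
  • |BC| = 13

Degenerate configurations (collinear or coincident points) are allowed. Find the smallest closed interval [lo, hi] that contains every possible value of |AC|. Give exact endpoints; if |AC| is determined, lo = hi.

|AB| ∈ [24, 37]
|BC| ∈ {13}
|AC| ∈ [11, 50]

|AC| ∈ [11, 50]  (≈ [11.0000, 50.0000])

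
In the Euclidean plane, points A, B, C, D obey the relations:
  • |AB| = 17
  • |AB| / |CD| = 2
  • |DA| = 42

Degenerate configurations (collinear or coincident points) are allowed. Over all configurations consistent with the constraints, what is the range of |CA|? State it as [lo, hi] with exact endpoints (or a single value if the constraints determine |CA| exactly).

|CA| ∈ [67/2, 101/2]  (≈ [33.5000, 50.5000])

|AB| ∈ {17}
|AD| ∈ {42}
|CD| ∈ {17/2}
|BD| ∈ [25, 59]
|AC| ∈ [67/2, 101/2]
|BC| ∈ [33/2, 135/2]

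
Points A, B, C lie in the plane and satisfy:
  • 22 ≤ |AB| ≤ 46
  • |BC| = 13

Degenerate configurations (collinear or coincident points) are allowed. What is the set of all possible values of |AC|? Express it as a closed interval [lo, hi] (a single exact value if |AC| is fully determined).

|AC| ∈ [9, 59]  (≈ [9.0000, 59.0000])

|AB| ∈ [22, 46]
|BC| ∈ {13}
|AC| ∈ [9, 59]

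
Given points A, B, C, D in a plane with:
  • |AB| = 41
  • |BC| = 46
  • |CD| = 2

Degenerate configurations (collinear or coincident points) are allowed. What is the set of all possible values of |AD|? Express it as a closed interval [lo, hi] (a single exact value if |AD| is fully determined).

|AB| ∈ {41}
|BC| ∈ {46}
|CD| ∈ {2}
|AC| ∈ [5, 87]
|BD| ∈ [44, 48]
|AD| ∈ [3, 89]

|AD| ∈ [3, 89]  (≈ [3.0000, 89.0000])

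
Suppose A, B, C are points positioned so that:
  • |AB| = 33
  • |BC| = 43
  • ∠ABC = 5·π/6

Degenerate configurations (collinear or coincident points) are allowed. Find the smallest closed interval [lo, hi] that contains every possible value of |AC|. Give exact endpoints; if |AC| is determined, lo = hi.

|AC| = √(1419·√(3) + 2938)  (≈ 73.4560)

|AB| ∈ {33}
|BC| ∈ {43}
|AC| ∈ {√(1419·√(3) + 2938)}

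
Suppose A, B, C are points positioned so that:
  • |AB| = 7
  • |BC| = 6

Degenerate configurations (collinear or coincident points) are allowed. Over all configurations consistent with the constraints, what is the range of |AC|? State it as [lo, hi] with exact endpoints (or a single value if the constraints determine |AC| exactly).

|AC| ∈ [1, 13]  (≈ [1.0000, 13.0000])

|AB| ∈ {7}
|BC| ∈ {6}
|AC| ∈ [1, 13]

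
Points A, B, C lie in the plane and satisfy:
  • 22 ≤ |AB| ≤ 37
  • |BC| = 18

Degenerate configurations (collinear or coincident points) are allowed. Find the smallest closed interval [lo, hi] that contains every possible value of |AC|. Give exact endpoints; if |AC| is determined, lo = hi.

|AB| ∈ [22, 37]
|BC| ∈ {18}
|AC| ∈ [4, 55]

|AC| ∈ [4, 55]  (≈ [4.0000, 55.0000])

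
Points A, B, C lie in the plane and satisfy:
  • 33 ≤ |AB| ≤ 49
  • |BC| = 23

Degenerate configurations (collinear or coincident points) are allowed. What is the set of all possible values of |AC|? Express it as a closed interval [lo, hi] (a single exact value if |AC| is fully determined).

|AC| ∈ [10, 72]  (≈ [10.0000, 72.0000])

|AB| ∈ [33, 49]
|BC| ∈ {23}
|AC| ∈ [10, 72]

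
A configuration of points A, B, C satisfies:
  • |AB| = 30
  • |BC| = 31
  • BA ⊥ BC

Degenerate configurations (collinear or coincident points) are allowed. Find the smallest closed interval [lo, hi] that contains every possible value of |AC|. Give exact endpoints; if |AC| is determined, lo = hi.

|AB| ∈ {30}
|BC| ∈ {31}
|AC| ∈ {√(1861)}

|AC| = √(1861)  (≈ 43.1393)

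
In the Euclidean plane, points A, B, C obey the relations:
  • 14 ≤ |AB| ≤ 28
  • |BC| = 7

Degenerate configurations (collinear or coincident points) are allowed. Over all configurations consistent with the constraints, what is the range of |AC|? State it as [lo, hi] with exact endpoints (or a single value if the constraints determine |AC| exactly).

|AC| ∈ [7, 35]  (≈ [7.0000, 35.0000])

|AB| ∈ [14, 28]
|BC| ∈ {7}
|AC| ∈ [7, 35]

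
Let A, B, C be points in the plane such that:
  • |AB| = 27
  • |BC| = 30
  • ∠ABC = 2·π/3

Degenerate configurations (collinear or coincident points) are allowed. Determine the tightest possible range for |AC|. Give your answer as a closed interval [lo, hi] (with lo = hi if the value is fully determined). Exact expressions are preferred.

|AB| ∈ {27}
|BC| ∈ {30}
|AC| ∈ {3·√(271)}

|AC| = 3·√(271)  (≈ 49.3862)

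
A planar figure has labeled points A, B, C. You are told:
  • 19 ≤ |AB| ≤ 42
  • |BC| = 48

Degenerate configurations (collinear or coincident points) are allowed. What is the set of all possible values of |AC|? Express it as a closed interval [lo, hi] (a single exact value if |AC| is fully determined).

|AC| ∈ [6, 90]  (≈ [6.0000, 90.0000])

|AB| ∈ [19, 42]
|BC| ∈ {48}
|AC| ∈ [6, 90]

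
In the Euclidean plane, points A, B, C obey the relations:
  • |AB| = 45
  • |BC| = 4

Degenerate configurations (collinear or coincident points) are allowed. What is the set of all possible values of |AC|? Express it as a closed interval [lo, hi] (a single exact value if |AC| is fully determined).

|AB| ∈ {45}
|BC| ∈ {4}
|AC| ∈ [41, 49]

|AC| ∈ [41, 49]  (≈ [41.0000, 49.0000])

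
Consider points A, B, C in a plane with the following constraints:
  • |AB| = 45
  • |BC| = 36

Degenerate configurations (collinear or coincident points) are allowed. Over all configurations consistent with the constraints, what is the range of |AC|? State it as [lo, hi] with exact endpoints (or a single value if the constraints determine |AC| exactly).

|AC| ∈ [9, 81]  (≈ [9.0000, 81.0000])

|AB| ∈ {45}
|BC| ∈ {36}
|AC| ∈ [9, 81]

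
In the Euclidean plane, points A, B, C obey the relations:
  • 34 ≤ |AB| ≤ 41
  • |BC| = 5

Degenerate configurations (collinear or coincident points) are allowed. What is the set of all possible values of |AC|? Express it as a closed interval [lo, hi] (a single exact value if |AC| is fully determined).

|AC| ∈ [29, 46]  (≈ [29.0000, 46.0000])

|AB| ∈ [34, 41]
|BC| ∈ {5}
|AC| ∈ [29, 46]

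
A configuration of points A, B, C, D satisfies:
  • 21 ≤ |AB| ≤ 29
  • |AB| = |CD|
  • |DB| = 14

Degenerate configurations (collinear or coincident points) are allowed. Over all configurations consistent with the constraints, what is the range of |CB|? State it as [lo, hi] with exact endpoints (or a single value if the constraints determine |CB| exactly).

|CB| ∈ [7, 43]  (≈ [7.0000, 43.0000])

|AB| ∈ [21, 29]
|BD| ∈ {14}
|CD| ∈ [21, 29]
|AD| ∈ [7, 43]
|BC| ∈ [7, 43]
|AC| ∈ [0, 72]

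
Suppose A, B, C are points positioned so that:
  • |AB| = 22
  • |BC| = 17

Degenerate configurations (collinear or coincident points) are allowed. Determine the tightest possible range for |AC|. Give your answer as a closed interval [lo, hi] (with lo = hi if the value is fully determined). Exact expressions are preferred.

|AB| ∈ {22}
|BC| ∈ {17}
|AC| ∈ [5, 39]

|AC| ∈ [5, 39]  (≈ [5.0000, 39.0000])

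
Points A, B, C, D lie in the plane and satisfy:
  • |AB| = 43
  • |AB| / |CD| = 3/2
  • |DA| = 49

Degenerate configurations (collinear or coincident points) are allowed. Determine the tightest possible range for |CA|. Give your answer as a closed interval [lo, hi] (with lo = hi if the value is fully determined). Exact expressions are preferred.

|AB| ∈ {43}
|AD| ∈ {49}
|CD| ∈ {86/3}
|BD| ∈ [6, 92]
|AC| ∈ [61/3, 233/3]
|BC| ∈ [0, 362/3]

|CA| ∈ [61/3, 233/3]  (≈ [20.3333, 77.6667])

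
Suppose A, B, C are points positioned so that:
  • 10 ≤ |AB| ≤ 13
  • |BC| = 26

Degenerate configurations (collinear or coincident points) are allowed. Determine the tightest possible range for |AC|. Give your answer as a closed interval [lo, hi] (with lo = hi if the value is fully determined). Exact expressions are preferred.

|AC| ∈ [13, 39]  (≈ [13.0000, 39.0000])

|AB| ∈ [10, 13]
|BC| ∈ {26}
|AC| ∈ [13, 39]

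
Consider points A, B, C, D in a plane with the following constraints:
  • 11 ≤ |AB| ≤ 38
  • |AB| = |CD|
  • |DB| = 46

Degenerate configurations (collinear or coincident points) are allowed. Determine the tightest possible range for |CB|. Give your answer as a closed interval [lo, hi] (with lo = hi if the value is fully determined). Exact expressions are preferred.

|CB| ∈ [8, 84]  (≈ [8.0000, 84.0000])

|AB| ∈ [11, 38]
|BD| ∈ {46}
|CD| ∈ [11, 38]
|AD| ∈ [8, 84]
|BC| ∈ [8, 84]
|AC| ∈ [0, 122]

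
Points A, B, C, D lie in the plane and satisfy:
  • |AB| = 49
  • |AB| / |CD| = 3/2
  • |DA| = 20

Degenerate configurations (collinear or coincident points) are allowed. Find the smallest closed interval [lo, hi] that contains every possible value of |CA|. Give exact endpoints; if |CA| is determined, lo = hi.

|AB| ∈ {49}
|AD| ∈ {20}
|CD| ∈ {98/3}
|BD| ∈ [29, 69]
|AC| ∈ [38/3, 158/3]
|BC| ∈ [0, 305/3]

|CA| ∈ [38/3, 158/3]  (≈ [12.6667, 52.6667])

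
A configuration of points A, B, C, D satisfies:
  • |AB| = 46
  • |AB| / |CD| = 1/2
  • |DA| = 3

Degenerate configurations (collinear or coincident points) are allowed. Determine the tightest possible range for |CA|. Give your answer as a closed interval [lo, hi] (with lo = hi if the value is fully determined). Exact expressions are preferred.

|CA| ∈ [89, 95]  (≈ [89.0000, 95.0000])

|AB| ∈ {46}
|AD| ∈ {3}
|CD| ∈ {92}
|BD| ∈ [43, 49]
|AC| ∈ [89, 95]
|BC| ∈ [43, 141]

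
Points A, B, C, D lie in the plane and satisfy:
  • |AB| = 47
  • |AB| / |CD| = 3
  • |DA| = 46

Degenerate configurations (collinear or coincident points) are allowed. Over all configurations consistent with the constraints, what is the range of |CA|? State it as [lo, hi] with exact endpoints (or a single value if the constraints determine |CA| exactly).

|AB| ∈ {47}
|AD| ∈ {46}
|CD| ∈ {47/3}
|BD| ∈ [1, 93]
|AC| ∈ [91/3, 185/3]
|BC| ∈ [0, 326/3]

|CA| ∈ [91/3, 185/3]  (≈ [30.3333, 61.6667])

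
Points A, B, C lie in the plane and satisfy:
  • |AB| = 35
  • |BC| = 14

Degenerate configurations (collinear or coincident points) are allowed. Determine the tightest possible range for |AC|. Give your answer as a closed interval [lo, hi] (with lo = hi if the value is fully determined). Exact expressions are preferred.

|AC| ∈ [21, 49]  (≈ [21.0000, 49.0000])

|AB| ∈ {35}
|BC| ∈ {14}
|AC| ∈ [21, 49]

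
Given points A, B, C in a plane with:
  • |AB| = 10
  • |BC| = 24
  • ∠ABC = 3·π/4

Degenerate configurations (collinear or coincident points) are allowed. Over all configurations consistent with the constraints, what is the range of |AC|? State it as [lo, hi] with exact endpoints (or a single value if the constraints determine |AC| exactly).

|AC| = 2·√(60·√(2) + 169)  (≈ 31.8655)

|AB| ∈ {10}
|BC| ∈ {24}
|AC| ∈ {2·√(60·√(2) + 169)}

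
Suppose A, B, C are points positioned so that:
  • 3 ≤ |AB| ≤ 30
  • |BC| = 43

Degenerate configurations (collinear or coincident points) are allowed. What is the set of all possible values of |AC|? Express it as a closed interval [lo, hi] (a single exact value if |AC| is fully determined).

|AB| ∈ [3, 30]
|BC| ∈ {43}
|AC| ∈ [13, 73]

|AC| ∈ [13, 73]  (≈ [13.0000, 73.0000])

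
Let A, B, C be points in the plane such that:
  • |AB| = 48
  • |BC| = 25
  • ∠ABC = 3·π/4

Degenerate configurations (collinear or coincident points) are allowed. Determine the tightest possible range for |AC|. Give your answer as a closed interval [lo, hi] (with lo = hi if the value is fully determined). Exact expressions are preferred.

|AC| = √(1200·√(2) + 2929)  (≈ 68.0151)

|AB| ∈ {48}
|BC| ∈ {25}
|AC| ∈ {√(1200·√(2) + 2929)}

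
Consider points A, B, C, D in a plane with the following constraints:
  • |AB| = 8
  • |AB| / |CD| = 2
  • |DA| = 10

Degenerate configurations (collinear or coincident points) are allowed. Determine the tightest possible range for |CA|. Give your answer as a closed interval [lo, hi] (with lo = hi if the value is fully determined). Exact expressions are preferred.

|CA| ∈ [6, 14]  (≈ [6.0000, 14.0000])

|AB| ∈ {8}
|AD| ∈ {10}
|CD| ∈ {4}
|BD| ∈ [2, 18]
|AC| ∈ [6, 14]
|BC| ∈ [0, 22]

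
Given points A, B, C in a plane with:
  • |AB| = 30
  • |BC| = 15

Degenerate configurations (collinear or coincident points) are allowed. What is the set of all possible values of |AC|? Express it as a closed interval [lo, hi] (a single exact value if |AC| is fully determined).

|AB| ∈ {30}
|BC| ∈ {15}
|AC| ∈ [15, 45]

|AC| ∈ [15, 45]  (≈ [15.0000, 45.0000])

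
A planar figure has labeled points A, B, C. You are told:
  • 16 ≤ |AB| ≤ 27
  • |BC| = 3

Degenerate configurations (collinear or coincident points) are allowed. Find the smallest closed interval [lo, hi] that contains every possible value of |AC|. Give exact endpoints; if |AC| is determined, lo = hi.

|AC| ∈ [13, 30]  (≈ [13.0000, 30.0000])

|AB| ∈ [16, 27]
|BC| ∈ {3}
|AC| ∈ [13, 30]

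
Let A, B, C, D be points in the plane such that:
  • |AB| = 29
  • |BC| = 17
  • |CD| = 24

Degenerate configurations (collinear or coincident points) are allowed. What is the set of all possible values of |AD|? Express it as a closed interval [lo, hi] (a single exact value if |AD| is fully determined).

|AB| ∈ {29}
|BC| ∈ {17}
|CD| ∈ {24}
|AC| ∈ [12, 46]
|BD| ∈ [7, 41]
|AD| ∈ [0, 70]

|AD| ∈ [0, 70]  (≈ [0.0000, 70.0000])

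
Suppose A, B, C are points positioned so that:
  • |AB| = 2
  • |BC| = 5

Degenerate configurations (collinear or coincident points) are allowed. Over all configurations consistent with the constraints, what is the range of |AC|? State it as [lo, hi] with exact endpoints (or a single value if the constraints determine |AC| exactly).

|AB| ∈ {2}
|BC| ∈ {5}
|AC| ∈ [3, 7]

|AC| ∈ [3, 7]  (≈ [3.0000, 7.0000])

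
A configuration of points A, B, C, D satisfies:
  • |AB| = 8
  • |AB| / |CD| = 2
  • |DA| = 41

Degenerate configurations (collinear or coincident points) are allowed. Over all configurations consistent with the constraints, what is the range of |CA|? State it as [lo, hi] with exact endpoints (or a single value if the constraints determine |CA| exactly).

|AB| ∈ {8}
|AD| ∈ {41}
|CD| ∈ {4}
|BD| ∈ [33, 49]
|AC| ∈ [37, 45]
|BC| ∈ [29, 53]

|CA| ∈ [37, 45]  (≈ [37.0000, 45.0000])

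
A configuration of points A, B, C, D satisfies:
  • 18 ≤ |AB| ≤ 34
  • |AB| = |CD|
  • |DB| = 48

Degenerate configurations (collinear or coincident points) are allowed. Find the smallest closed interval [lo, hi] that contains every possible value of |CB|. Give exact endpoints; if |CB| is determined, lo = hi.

|CB| ∈ [14, 82]  (≈ [14.0000, 82.0000])

|AB| ∈ [18, 34]
|BD| ∈ {48}
|CD| ∈ [18, 34]
|AD| ∈ [14, 82]
|BC| ∈ [14, 82]
|AC| ∈ [0, 116]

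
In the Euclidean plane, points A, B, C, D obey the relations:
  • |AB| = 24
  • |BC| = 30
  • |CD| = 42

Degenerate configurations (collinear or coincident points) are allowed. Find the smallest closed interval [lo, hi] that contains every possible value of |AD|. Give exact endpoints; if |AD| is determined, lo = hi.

|AB| ∈ {24}
|BC| ∈ {30}
|CD| ∈ {42}
|AC| ∈ [6, 54]
|BD| ∈ [12, 72]
|AD| ∈ [0, 96]

|AD| ∈ [0, 96]  (≈ [0.0000, 96.0000])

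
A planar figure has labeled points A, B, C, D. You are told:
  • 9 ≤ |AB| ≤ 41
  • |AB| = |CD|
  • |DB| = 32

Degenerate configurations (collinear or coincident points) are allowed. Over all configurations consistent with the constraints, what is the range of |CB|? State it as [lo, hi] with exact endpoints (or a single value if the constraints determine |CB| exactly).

|CB| ∈ [0, 73]  (≈ [0.0000, 73.0000])

|AB| ∈ [9, 41]
|BD| ∈ {32}
|CD| ∈ [9, 41]
|AD| ∈ [0, 73]
|BC| ∈ [0, 73]
|AC| ∈ [0, 114]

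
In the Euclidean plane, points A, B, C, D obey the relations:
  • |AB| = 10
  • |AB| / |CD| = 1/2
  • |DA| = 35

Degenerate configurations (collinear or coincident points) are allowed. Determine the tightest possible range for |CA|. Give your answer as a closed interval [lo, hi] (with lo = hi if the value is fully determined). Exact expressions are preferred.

|AB| ∈ {10}
|AD| ∈ {35}
|CD| ∈ {20}
|BD| ∈ [25, 45]
|AC| ∈ [15, 55]
|BC| ∈ [5, 65]

|CA| ∈ [15, 55]  (≈ [15.0000, 55.0000])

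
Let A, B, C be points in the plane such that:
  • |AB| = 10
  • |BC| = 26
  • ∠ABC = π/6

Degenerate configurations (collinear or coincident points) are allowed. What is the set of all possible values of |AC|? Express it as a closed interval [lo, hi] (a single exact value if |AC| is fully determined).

|AB| ∈ {10}
|BC| ∈ {26}
|AC| ∈ {2·√(194 - 65·√(3))}

|AC| = 2·√(194 - 65·√(3))  (≈ 18.0462)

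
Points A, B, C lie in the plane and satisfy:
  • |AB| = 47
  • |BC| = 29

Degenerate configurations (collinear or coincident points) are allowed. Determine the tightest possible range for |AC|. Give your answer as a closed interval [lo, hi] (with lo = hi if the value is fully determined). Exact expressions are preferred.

|AC| ∈ [18, 76]  (≈ [18.0000, 76.0000])

|AB| ∈ {47}
|BC| ∈ {29}
|AC| ∈ [18, 76]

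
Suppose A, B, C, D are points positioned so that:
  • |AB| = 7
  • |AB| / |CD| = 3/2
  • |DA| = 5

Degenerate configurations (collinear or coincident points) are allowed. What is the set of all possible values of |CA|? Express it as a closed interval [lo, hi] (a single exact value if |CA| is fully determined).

|CA| ∈ [1/3, 29/3]  (≈ [0.3333, 9.6667])

|AB| ∈ {7}
|AD| ∈ {5}
|CD| ∈ {14/3}
|BD| ∈ [2, 12]
|AC| ∈ [1/3, 29/3]
|BC| ∈ [0, 50/3]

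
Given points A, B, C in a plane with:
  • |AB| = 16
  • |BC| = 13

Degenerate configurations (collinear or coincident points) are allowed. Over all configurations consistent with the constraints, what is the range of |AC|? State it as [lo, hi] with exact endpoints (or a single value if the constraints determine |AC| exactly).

|AC| ∈ [3, 29]  (≈ [3.0000, 29.0000])

|AB| ∈ {16}
|BC| ∈ {13}
|AC| ∈ [3, 29]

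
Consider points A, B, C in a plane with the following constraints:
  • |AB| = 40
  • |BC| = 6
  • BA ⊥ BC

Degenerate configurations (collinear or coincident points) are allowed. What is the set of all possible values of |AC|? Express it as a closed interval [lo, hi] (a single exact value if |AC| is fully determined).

|AC| = 2·√(409)  (≈ 40.4475)

|AB| ∈ {40}
|BC| ∈ {6}
|AC| ∈ {2·√(409)}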